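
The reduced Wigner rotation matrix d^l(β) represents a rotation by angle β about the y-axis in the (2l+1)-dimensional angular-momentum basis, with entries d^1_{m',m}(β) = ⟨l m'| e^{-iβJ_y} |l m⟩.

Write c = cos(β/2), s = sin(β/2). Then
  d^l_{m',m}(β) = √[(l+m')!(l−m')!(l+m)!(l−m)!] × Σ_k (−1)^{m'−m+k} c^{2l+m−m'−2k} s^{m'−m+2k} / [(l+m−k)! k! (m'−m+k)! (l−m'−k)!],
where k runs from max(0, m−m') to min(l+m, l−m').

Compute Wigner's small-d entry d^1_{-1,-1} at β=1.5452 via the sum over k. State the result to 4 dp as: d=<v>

d^1_{-1,-1}(β=1.5452) via Wigner's sum:
c=cos(1.5452/2)=0.716098, s=sin(1.5452/2)=0.697999; N=√[1·2·1·2]=2.000000
k: max(0,(-1)−(-1))=0 … min(1+(-1),1−(-1))=0
  k=0: (−1)^0·2.0000/(2)·0.7161^2·0.6980^0 = +0.512797
d^1_{-1,-1}(1.5452) = +0.512797

d=0.5128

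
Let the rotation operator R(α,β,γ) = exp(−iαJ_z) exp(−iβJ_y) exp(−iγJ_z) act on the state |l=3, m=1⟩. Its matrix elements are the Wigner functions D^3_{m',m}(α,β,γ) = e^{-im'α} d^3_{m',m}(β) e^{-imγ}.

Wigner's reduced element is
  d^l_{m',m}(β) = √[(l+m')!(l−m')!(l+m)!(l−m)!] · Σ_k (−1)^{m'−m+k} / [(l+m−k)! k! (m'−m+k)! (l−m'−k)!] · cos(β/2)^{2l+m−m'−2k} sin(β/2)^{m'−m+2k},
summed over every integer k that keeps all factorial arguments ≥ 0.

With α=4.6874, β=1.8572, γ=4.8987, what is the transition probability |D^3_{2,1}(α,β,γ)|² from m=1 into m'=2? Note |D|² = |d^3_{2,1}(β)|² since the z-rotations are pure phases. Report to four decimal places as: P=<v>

P=0.2526

First d^3_{2,1}(β=1.8572), then the phase factors e^{-i(2)α} and e^{-i(1)γ}:
Half-angle: c=0.598956, s=0.800782. N=√(120·1·24·2)=75.894664
k∈{0,1} keeps every argument non-negative
  k=0: (−1)^1·75.8947/(24)·0.5990^5·0.8008^1 = -0.195204
  k=1: (−1)^2·75.8947/(12)·0.5990^3·0.8008^3 = +0.697842
d^3_{2,1}(1.8572) = -0.195204 +0.697842 = +0.502639
|D^3_{2,1}|² = |d^3_{2,1}(β)|² = (+0.502639)² = 0.252646 (the z-rotation phases have unit modulus)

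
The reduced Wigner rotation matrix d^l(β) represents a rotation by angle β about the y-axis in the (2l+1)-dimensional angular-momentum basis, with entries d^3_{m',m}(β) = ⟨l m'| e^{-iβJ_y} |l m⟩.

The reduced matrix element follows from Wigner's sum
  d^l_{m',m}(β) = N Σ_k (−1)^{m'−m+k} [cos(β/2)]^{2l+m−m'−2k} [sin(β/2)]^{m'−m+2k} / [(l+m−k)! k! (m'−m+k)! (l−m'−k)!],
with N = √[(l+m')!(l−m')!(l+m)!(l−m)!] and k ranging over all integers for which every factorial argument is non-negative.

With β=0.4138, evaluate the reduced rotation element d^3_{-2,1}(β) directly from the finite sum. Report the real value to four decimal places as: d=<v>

d^3_{-2,1}(β=0.4138) via Wigner's sum:
With c≡cos(β/2)=0.978672 and s≡sin(β/2)=0.205427, N=[1·120·24·2]^{1/2}=75.894664
Admissible k: 3..4 (factorial args all ≥0)
  k=3: (−1)^0·75.8947/(12)·0.9787^3·0.2054^3 = +0.051394
  k=4: (−1)^1·75.8947/(24)·0.9787^1·0.2054^5 = -0.001132
d^3_{-2,1}(0.4138) = +0.051394 -0.001132 = +0.050262

d=0.0503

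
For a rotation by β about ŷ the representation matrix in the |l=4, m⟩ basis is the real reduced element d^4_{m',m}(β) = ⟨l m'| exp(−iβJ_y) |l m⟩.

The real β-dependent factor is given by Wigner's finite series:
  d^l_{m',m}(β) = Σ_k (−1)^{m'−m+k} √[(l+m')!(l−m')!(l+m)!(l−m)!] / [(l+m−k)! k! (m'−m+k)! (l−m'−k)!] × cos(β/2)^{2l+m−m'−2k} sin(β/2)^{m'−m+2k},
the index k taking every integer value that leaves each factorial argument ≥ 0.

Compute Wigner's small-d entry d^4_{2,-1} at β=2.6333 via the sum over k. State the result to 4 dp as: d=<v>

d^4_{2,-1}(β=2.6333) via Wigner's sum:
With c≡cos(β/2)=0.251419 and s≡sin(β/2)=0.967878, N=[720·2·6·120]^{1/2}=1018.233765
Admissible k: 0..2 (factorial args all ≥0)
  k=0: (−1)^3·1018.2338/(72)·0.2514^5·0.9679^3 = -0.012882
  k=1: (−1)^4·1018.2338/(48)·0.2514^3·0.9679^5 = +0.286356
  k=2: (−1)^5·1018.2338/(240)·0.2514^1·0.9679^7 = -0.848750
d^4_{2,-1}(2.6333) = -0.012882 +0.286356 -0.848750 = -0.575276

d=-0.5753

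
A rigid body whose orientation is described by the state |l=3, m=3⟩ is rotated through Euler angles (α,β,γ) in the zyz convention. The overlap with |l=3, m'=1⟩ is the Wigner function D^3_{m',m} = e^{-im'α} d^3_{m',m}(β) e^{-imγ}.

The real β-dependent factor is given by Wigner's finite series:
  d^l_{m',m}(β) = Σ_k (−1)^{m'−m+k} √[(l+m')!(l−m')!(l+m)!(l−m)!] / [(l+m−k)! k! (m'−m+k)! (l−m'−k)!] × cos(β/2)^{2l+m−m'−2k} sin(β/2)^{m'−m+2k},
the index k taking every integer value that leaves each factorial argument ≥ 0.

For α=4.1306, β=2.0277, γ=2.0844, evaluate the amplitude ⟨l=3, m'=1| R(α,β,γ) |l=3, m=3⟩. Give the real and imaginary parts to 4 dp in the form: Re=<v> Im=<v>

First d^3_{1,3}(β=2.0277), then the phase factors e^{-i(1)α} and e^{-i(3)γ}:
c=cos(2.0277/2)=0.528596, s=sin(2.0277/2)=0.848873; N=√[24·2·720·1]=185.903201
The bounds max(0,m−m')=2 and min(l+m,l−m')=2 give 1 term
  k=2: (−1)^0·185.9032/(48)·0.5286^4·0.8489^2 = +0.217886
d^3_{1,3}(2.0277) = +0.217886
Attach z-rotation phases: D = e^{-i(1)(4.1306)}·(+0.217886)·e^{-i(3)(2.0844)} = -0.125136+0.178368i

Re=-0.1251 Im=0.1784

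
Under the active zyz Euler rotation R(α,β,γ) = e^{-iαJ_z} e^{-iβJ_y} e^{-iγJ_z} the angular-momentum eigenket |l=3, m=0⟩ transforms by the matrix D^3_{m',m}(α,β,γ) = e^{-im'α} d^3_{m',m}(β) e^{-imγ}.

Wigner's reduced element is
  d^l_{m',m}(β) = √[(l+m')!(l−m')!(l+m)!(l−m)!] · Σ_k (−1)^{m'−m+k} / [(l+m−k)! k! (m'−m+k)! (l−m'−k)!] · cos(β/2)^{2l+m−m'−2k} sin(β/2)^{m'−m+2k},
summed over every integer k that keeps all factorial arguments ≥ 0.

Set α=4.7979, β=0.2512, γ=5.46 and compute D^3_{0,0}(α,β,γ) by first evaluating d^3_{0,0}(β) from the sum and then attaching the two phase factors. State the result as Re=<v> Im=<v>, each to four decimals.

Split into d^3_{0,0}(β=0.2512) × two z-phases.
With c≡cos(β/2)=0.992123 and s≡sin(β/2)=0.125270, N=[6·6·6·6]^{1/2}=36.000000
k∈{0,1,2,3} keeps every argument non-negative
  k=0: (−1)^0·36.0000/(36)·0.9921^6·0.1253^0 = +0.953657
  k=1: (−1)^1·36.0000/(4)·0.9921^4·0.1253^2 = -0.136835
  k=2: (−1)^2·36.0000/(4)·0.9921^2·0.1253^4 = +0.002182
  k=3: (−1)^3·36.0000/(36)·0.9921^0·0.1253^6 = -0.000004
d^3_{0,0}(0.2512) = +0.953657 -0.136835 +0.002182 -0.000004 = +0.818999
Attach z-rotation phases: D = e^{-i(0)(4.7979)}·(+0.818999)·e^{-i(0)(5.46)} = +0.818999+0.000000i

Re=0.8190 Im=0.0000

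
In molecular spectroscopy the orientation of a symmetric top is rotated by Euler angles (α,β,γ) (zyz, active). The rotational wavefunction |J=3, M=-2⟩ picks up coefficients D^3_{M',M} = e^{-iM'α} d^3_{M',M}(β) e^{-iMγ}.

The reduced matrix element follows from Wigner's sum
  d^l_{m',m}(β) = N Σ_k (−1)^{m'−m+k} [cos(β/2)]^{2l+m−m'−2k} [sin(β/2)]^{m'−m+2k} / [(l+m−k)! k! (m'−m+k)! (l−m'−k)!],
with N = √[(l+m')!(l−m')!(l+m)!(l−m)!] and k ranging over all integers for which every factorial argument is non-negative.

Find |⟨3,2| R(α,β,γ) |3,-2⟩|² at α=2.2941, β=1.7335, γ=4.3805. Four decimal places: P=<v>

Split into d^3_{2,-2}(β=1.7335) × two z-phases.
With c≡cos(β/2)=0.647307 and s≡sin(β/2)=0.762229, N=[120·1·1·120]^{1/2}=120.000000
Admissible k: 0..1 (factorial args all ≥0)
  k=0: (−1)^4·120.0000/(24)·0.6473^2·0.7622^4 = +0.707185
  k=1: (−1)^5·120.0000/(120)·0.6473^0·0.7622^6 = -0.196116
d^3_{2,-2}(1.7335) = +0.707185 -0.196116 = +0.511069
|D^3_{2,-2}|² = |d^3_{2,-2}(β)|² = (+0.511069)² = 0.261192 (the z-rotation phases have unit modulus)

P=0.2612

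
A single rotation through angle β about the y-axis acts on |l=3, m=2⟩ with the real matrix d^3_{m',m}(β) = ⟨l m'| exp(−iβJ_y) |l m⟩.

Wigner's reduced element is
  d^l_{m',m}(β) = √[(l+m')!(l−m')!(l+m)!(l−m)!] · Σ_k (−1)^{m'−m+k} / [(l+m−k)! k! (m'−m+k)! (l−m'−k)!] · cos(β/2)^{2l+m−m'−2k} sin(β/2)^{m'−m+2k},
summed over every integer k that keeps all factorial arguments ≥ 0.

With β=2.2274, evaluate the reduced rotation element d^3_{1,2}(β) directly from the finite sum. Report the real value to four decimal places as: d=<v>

d=-0.3453

d^3_{1,2}(β=2.2274) via Wigner's sum:
c=cos(2.2274/2)=0.441344, s=sin(2.2274/2)=0.897338; N=√[24·2·120·1]=75.894664
k∈{1,2} keeps every argument non-negative
  k=1: (−1)^0·75.8947/(24)·0.4413^5·0.8973^1 = +0.047516
  k=2: (−1)^1·75.8947/(12)·0.4413^3·0.8973^3 = -0.392854
d^3_{1,2}(2.2274) = +0.047516 -0.392854 = -0.345337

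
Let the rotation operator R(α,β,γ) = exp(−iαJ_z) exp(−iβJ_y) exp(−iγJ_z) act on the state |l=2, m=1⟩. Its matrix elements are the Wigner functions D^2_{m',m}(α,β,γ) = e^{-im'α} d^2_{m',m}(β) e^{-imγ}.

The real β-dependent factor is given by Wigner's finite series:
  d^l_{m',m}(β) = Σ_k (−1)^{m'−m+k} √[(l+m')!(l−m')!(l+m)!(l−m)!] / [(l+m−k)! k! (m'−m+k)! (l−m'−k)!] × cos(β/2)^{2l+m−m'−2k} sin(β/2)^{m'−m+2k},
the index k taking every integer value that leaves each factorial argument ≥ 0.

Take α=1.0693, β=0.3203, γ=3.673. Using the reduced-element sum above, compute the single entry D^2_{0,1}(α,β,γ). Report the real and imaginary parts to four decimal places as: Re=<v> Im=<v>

D^2_{0,1}(1.0693,0.3203,3.673) = e^{-i·0·1.0693}·d^2_{0,1}(0.3203)·e^{-i·1·3.673}. Compute d first:
c=cos(0.3203/2)=0.987203, s=sin(0.3203/2)=0.159466; N=√[2·2·6·1]=4.898979
Admissible k: 1..2 (factorial args all ≥0)
  k=1: (−1)^0·4.8990/(2)·0.9872^3·0.1595^1 = +0.375807
  k=2: (−1)^1·4.8990/(2)·0.9872^1·0.1595^3 = -0.009806
d^2_{0,1}(0.3203) = +0.375807 -0.009806 = +0.366001
D = (+1.000000+0.000000i)·(+0.366001)·(-0.862095+0.506747i) = -0.315527+0.185470i

Re=-0.3155 Im=0.1855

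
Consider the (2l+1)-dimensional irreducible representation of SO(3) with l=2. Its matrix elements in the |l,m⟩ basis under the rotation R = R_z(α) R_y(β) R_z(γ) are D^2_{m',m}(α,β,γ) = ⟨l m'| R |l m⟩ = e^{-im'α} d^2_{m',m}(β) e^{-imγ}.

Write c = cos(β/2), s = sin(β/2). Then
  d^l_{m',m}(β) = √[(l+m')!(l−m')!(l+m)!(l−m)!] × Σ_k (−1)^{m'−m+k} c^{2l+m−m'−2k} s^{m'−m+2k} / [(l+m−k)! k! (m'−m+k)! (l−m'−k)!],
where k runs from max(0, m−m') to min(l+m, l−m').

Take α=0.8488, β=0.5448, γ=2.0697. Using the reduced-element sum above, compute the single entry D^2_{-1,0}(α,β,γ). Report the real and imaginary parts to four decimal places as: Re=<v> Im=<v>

Split into d^2_{-1,0}(β=0.5448) × two z-phases.
With c≡cos(β/2)=0.963128 and s≡sin(β/2)=0.269044, N=[1·6·2·2]^{1/2}=4.898979
Admissible k: 1..2 (factorial args all ≥0)
  k=1: (−1)^0·4.8990/(2)·0.9631^3·0.2690^1 = +0.588776
  k=2: (−1)^1·4.8990/(2)·0.9631^1·0.2690^3 = -0.045944
d^2_{-1,0}(0.5448) = +0.588776 -0.045944 = +0.542833
Phases: e^{-i·(-1)·0.8488}=+0.660884+0.750488i, e^{-i·(0)·2.0697}=+1.000000+0.000000i ⇒ D=+0.358749+0.407389i

Re=0.3587 Im=0.4074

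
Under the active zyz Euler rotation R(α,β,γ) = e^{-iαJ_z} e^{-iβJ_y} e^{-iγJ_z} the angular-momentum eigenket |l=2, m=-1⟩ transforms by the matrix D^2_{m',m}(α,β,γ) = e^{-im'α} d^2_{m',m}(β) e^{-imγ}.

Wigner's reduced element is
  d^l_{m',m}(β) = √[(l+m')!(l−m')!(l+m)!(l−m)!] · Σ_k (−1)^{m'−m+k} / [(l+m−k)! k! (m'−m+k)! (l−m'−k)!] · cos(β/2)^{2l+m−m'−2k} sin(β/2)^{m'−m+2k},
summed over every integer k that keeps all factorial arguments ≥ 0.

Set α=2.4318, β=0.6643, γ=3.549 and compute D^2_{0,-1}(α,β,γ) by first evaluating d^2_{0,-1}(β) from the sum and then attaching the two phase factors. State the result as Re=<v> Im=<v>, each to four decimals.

Re=0.5458 Im=0.2356

Split into d^2_{0,-1}(β=0.6643) × two z-phases.
c=cos(0.6643/2)=0.945343, s=sin(0.6643/2)=0.326076; N=√[2·2·1·6]=4.898979
The bounds max(0,m−m')=0 and min(l+m,l−m')=1 give 2 terms
  k=0: (−1)^1·4.8990/(2)·0.9453^3·0.3261^1 = -0.674782
  k=1: (−1)^2·4.8990/(2)·0.9453^1·0.3261^3 = +0.080283
d^2_{0,-1}(0.6643) = -0.674782 +0.080283 = -0.594499
Phases: e^{-i·(0)·2.4318}=+1.000000+0.000000i, e^{-i·(-1)·3.549}=-0.918151-0.396230i ⇒ D=+0.545840+0.235559i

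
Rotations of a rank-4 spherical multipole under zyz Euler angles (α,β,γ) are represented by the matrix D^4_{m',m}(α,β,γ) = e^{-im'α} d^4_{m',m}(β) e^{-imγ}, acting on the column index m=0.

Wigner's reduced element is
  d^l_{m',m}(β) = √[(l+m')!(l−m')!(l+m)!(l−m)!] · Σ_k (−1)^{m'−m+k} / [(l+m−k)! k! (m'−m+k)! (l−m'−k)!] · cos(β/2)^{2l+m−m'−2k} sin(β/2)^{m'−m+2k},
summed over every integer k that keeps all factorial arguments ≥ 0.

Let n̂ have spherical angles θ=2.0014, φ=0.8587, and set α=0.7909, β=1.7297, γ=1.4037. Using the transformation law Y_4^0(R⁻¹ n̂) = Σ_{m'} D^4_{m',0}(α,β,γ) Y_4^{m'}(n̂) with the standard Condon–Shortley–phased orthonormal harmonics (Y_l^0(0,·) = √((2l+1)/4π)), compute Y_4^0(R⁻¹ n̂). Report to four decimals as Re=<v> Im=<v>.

Re=0.5461 Im=0.0000

Need the full column D^4_{m',0} for m'=−4..4 at α=0.7909, β=1.7297, γ=1.4037.
cos(β/2)=0.648754, sin(β/2)=0.760998
d^4_{-4,0}: single k=4 term ⇒ +0.497054;  D = -0.496934-0.010938i
d^4_{-3,0}: k∈[3..4] ⇒ +0.599260 -0.824560 = -0.225299;  D = +0.161918-0.156660i
d^4_{-2,0}: k∈[2..4] ⇒ +0.409609 -1.502951 +0.775502 = -0.317841;  D = +0.003497-0.317821i
d^4_{-1,0}: k∈[1..4] ⇒ +0.164611 -1.358995 +1.869926 -0.428825 = +0.246718;  D = +0.173493+0.175413i
d^4_{0,0}: k∈[0..4] ⇒ +0.031379 -0.690825 +2.138737 -1.307921 +0.112478 = +0.283848;  D = +0.283848+0.000000i
d^4_{1,0}: k∈[0..3] ⇒ -0.164611 +1.358995 -1.869926 +0.428825 = -0.246718;  D = -0.173493+0.175413i
d^4_{2,0}: k∈[0..2] ⇒ +0.409609 -1.502951 +0.775502 = -0.317841;  D = +0.003497+0.317821i
d^4_{3,0}: k∈[0..1] ⇒ -0.599260 +0.824560 = +0.225299;  D = -0.161918-0.156660i
d^4_{4,0}: single k=0 term ⇒ +0.497054;  D = -0.496934+0.010938i
Y_4^{m'}(θ=2.0014,φ=0.8587) and Σ D·Y over m':
  (-0.4969-0.0109i)·(-0.2889+0.0872i)  (+0.1619-0.1567i)·(+0.3310+0.2101i)  (+0.0035-0.3178i)·(-0.0089-0.0600i)  (+0.1735+0.1754i)·(+0.2088-0.2418i)  (+0.2838+0.0000i)·(-0.1232+0.0000i)  (-0.1735+0.1754i)·(-0.2088-0.2418i)  (+0.0035+0.3178i)·(-0.0089+0.0600i)  (-0.1619-0.1567i)·(-0.3310+0.2101i)  (-0.4969+0.0109i)·(-0.2889-0.0872i)
Y_4^0(R⁻¹ n̂) = +0.546120-0.000000i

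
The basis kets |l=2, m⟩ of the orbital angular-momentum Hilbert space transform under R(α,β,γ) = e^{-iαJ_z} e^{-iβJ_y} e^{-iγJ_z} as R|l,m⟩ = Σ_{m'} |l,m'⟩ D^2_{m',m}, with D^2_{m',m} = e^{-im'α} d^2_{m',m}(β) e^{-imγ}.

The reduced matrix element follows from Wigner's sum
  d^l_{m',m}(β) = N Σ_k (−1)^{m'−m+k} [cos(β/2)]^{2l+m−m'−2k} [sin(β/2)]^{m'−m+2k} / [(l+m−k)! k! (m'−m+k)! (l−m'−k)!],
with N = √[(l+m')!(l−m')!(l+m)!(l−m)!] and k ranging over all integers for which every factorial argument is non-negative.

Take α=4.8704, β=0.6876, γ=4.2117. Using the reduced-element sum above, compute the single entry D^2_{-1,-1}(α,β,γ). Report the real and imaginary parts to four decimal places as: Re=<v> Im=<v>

Split into d^2_{-1,-1}(β=0.6876) × two z-phases.
c=cos(0.6876/2)=0.941481, s=sin(0.6876/2)=0.337067; N=√[1·6·1·6]=6.000000
k∈{0,1} keeps every argument non-negative
  k=0: (−1)^0·6.0000/(6)·0.9415^4·0.3371^0 = +0.785680
  k=1: (−1)^1·6.0000/(2)·0.9415^2·0.3371^2 = -0.302118
d^2_{-1,-1}(0.6876) = +0.785680 -0.302118 = +0.483562
Attach z-rotation phases: D = e^{-i(-1)(4.8704)}·(+0.483562)·e^{-i(-1)(4.2117)} = -0.455446+0.162482i

Re=-0.4554 Im=0.1625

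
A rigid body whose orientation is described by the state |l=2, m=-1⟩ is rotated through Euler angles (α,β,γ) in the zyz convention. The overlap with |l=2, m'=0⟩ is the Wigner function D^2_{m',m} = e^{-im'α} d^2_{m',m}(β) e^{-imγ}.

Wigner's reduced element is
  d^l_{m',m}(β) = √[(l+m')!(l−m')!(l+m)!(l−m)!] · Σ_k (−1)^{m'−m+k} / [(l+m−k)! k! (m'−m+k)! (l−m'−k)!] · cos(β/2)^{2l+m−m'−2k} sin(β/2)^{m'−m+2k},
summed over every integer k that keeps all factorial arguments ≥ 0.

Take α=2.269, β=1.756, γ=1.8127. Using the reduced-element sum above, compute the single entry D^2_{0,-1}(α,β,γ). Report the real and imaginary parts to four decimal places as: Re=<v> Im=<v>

First d^2_{0,-1}(β=1.756), then the phase factors e^{-i(0)α} and e^{-i(-1)γ}:
With c≡cos(β/2)=0.638691 and s≡sin(β/2)=0.769463, N=[2·2·1·6]^{1/2}=4.898979
k∈{0,1} keeps every argument non-negative
  k=0: (−1)^1·4.8990/(2)·0.6387^3·0.7695^1 = -0.491062
  k=1: (−1)^2·4.8990/(2)·0.6387^1·0.7695^3 = +0.712738
d^2_{0,-1}(1.756) = -0.491062 +0.712738 = +0.221676
D = (+1.000000+0.000000i)·(+0.221676)·(-0.239551+0.970884i) = -0.053103+0.215221i

Re=-0.0531 Im=0.2152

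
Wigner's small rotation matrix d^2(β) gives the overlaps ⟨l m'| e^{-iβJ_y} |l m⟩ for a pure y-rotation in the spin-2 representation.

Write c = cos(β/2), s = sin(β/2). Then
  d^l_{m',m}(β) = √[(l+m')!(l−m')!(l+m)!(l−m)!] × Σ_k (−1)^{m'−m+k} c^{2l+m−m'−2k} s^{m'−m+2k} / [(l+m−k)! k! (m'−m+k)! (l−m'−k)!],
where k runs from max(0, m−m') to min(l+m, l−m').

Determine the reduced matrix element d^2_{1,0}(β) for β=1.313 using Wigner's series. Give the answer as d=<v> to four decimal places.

d=-0.3019

d^2_{1,0}(β=1.313) via Wigner's sum:
Half-angle: c=0.792133, s=0.610348. N=√(6·1·2·2)=4.898979
The bounds max(0,m−m')=0 and min(l+m,l−m')=1 give 2 terms
  k=0: (−1)^1·4.8990/(2)·0.7921^3·0.6103^1 = -0.743101
  k=1: (−1)^2·4.8990/(2)·0.7921^1·0.6103^3 = +0.441171
d^2_{1,0}(1.313) = -0.743101 +0.441171 = -0.301931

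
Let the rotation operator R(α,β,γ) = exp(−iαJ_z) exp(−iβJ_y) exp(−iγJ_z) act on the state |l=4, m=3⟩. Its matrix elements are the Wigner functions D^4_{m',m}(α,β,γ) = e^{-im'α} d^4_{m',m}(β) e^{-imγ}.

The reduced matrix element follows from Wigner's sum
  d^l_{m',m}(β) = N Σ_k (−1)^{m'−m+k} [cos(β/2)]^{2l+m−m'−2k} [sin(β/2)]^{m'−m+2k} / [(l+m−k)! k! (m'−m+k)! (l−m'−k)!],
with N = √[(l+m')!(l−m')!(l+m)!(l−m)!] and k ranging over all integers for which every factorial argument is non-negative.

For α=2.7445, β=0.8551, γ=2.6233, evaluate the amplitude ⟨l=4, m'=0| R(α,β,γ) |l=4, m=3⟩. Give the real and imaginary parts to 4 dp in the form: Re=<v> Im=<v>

First d^4_{0,3}(β=0.8551), then the phase factors e^{-i(0)α} and e^{-i(3)γ}:
Half-angle: c=0.909984, s=0.414643. N=√(24·24·5040·1)=1703.830978
The bounds max(0,m−m')=3 and min(l+m,l−m')=4 give 2 terms
  k=3: (−1)^0·1703.8310/(144)·0.9100^5·0.4146^3 = +0.526327
  k=4: (−1)^1·1703.8310/(144)·0.9100^3·0.4146^5 = -0.109279
d^4_{0,3}(0.8551) = +0.526327 -0.109279 = +0.417048
Attach z-rotation phases: D = e^{-i(0)(2.7445)}·(+0.417048)·e^{-i(3)(2.6233)} = -0.006638-0.416995i

Re=-0.0066 Im=-0.4170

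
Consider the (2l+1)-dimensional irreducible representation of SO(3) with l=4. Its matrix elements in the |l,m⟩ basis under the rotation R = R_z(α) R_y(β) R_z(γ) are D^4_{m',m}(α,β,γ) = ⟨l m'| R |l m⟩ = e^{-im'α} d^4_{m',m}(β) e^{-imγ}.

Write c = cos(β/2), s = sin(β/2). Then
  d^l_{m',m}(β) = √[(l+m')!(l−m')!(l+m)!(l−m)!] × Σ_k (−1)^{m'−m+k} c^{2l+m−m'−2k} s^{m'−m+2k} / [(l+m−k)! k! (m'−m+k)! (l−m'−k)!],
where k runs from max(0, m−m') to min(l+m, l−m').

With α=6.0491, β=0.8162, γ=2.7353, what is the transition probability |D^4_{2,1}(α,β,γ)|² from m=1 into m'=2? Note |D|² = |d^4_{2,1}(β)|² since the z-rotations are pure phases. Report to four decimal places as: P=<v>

D^4_{2,1}(6.0491,0.8162,2.7353) = e^{-i·2·6.0491}·d^4_{2,1}(0.8162)·e^{-i·1·2.7353}. Compute d first:
Half-angle: c=0.917877, s=0.396866. N=√(720·2·120·6)=1018.233765
Admissible k: 0..2 (factorial args all ≥0)
  k=0: (−1)^1·1018.2338/(240)·0.9179^7·0.3969^1 = -0.924209
  k=1: (−1)^2·1018.2338/(48)·0.9179^5·0.3969^3 = +0.863892
  k=2: (−1)^3·1018.2338/(72)·0.9179^3·0.3969^5 = -0.107668
d^4_{2,1}(0.8162) = -0.924209 +0.863892 -0.107668 = -0.167985
|D^4_{2,1}|² = |d^4_{2,1}(β)|² = (-0.167985)² = 0.028219 (the z-rotation phases have unit modulus)

P=0.0282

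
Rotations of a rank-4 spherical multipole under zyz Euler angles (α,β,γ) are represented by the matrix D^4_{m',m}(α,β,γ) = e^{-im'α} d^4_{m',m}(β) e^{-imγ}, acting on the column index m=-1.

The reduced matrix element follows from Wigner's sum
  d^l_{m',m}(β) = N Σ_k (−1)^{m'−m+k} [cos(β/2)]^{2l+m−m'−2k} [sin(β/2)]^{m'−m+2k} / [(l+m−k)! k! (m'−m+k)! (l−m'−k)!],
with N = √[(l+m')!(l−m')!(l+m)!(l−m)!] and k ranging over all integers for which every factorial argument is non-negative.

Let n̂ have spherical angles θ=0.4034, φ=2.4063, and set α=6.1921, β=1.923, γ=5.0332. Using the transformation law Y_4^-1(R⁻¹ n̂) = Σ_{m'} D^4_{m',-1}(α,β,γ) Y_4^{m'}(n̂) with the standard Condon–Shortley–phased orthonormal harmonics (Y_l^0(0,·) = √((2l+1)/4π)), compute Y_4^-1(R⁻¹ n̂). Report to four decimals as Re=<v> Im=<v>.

Need the full column D^4_{m',-1} for m'=−4..4 at α=6.1921, β=1.923, γ=5.0332.
cos(β/2)=0.572291, sin(β/2)=0.820051
d^4_{-4,-1}: single k=3 term ⇒ +0.253337;  D = -0.011024-0.253097i
d^4_{-3,-1}: k∈[2..3] ⇒ +0.187522 -0.641725 = -0.454203;  D = -0.021592+0.453689i
d^4_{-2,-1}: k∈[1..3] ⇒ +0.069951 -0.718144 +0.983035 = +0.334841;  D = +0.046274-0.331629i
d^4_{-1,-1}: k∈[0..3] ⇒ +0.011506 -0.354383 +1.455294 -0.996043 = +0.116375;  D = +0.026500-0.113318i
d^4_{0,-1}: k∈[0..3] ⇒ -0.073735 +0.908388 -1.865177 +0.638289 = -0.392234;  D = -0.123686+0.372223i
d^4_{1,-1}: k∈[0..3] ⇒ +0.236255 -1.455294 +1.494065 -0.204516 = +0.070510;  D = +0.028228-0.064612i
d^4_{2,-1}: k∈[0..2] ⇒ -0.478763 +1.474552 -0.605534 = +0.390255;  D = +0.188119-0.341922i
d^4_{3,-1}: k∈[0..1] ⇒ +0.641725 -0.790585 = -0.148860;  D = -0.083322+0.123356i
d^4_{4,-1}: single k=0 term ⇒ -0.520173;  D = -0.329161+0.402782i
Y_4^{m'}(θ=0.4034,φ=2.4063) and Σ D·Y over m':
  (-0.0110-0.2531i)·(-0.0103+0.0021i)  (-0.0216+0.4537i)·(+0.0413-0.0561i)  (+0.0463-0.3316i)·(+0.0254+0.2524i)  (+0.0265-0.1133i)·(-0.3701-0.3347i)  (-0.1237+0.3722i)·(+0.2822+0.0000i)  (+0.0282-0.0646i)·(+0.3701-0.3347i)  (+0.1881-0.3419i)·(+0.0254-0.2524i)  (-0.0833+0.1234i)·(-0.0413-0.0561i)  (-0.3292+0.4028i)·(-0.0103-0.0021i)
Y_4^-1(R⁻¹ n̂) = -0.050692+0.070487i

Re=-0.0507 Im=0.0705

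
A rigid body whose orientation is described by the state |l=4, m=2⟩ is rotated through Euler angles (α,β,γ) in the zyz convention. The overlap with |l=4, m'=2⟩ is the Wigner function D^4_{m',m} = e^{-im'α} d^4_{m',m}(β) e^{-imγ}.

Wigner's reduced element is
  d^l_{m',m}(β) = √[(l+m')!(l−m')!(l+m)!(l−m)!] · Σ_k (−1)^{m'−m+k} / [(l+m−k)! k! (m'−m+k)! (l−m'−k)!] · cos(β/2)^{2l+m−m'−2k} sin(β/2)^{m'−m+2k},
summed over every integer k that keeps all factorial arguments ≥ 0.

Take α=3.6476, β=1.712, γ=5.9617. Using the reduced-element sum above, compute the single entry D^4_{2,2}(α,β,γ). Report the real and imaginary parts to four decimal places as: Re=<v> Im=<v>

Split into d^4_{2,2}(β=1.712) × two z-phases.
With c≡cos(β/2)=0.655464 and s≡sin(β/2)=0.755227, N=[720·2·720·2]^{1/2}=1440.000000
k∈{0,1,2} keeps every argument non-negative
  k=0: (−1)^0·1440.0000/(1440)·0.6555^8·0.7552^0 = +0.034071
  k=1: (−1)^1·1440.0000/(120)·0.6555^6·0.7552^2 = -0.542785
  k=2: (−1)^2·1440.0000/(96)·0.6555^4·0.7552^4 = +0.900731
d^4_{2,2}(1.712) = +0.034071 -0.542785 +0.900731 = +0.392018
Phases: e^{-i·(2)·3.6476}=+0.530154-0.847902i, e^{-i·(2)·5.9617}=+0.800318+0.599576i ⇒ D=+0.365624-0.141410i

Re=0.3656 Im=-0.1414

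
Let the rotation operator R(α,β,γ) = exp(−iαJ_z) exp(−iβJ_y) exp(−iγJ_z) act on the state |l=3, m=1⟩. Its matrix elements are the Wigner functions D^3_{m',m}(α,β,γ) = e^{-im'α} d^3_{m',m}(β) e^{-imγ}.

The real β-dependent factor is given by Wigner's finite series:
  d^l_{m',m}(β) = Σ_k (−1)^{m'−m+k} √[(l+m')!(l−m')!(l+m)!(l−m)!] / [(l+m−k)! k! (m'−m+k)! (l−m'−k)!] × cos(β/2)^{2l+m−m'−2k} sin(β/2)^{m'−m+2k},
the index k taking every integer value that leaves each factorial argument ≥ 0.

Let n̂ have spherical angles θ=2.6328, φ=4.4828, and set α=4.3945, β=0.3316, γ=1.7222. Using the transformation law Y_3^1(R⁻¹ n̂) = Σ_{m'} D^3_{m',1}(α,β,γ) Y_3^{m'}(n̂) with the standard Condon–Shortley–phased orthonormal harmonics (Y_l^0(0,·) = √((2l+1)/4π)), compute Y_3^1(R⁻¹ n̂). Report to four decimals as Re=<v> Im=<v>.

Re=0.0277 Im=0.2945

Need the full column D^3_{m',1} for m'=−3..3 at α=4.3945, β=0.3316, γ=1.7222.
cos(β/2)=0.986287, sin(β/2)=0.165041
d^3_{-3,1}: single k=4 term ⇒ +0.002795;  D = +0.001255-0.002498i
d^3_{-2,1}: k∈[3..4] ⇒ +0.027278 -0.000382 = +0.026896;  D = +0.019053+0.018985i
d^3_{-1,1}: k∈[2..4] ⇒ +0.154650 -0.005774 +0.000020 = +0.148896;  D = -0.132799+0.067339i
d^3_{0,1}: k∈[1..3] ⇒ +0.533580 -0.044823 +0.000418 = +0.489175;  D = -0.073780-0.483579i
d^3_{1,1}: k∈[0..2] ⇒ +0.920490 -0.206200 +0.004330 = +0.718620;  D = +0.708684+0.119088i
d^3_{2,1}: k∈[0..1] ⇒ -0.487089 +0.027278 = -0.459811;  D = +0.214113-0.406917i
d^3_{3,1}: single k=0 term ⇒ +0.099826;  D = -0.069387-0.071768i
Y_3^{m'}(θ=2.6328,φ=4.4828) and Σ D·Y over m':
  (+0.0013-0.0025i)·(+0.0307-0.0372i)  (+0.0191+0.0190i)·(+0.1899+0.0939i)  (-0.1328+0.0673i)·(-0.1008+0.4313i)  (-0.0738-0.4836i)·(-0.2651+0.0000i)  (+0.7087+0.1191i)·(+0.1008+0.4313i)  (+0.2141-0.4069i)·(+0.1899-0.0939i)  (-0.0694-0.0718i)·(-0.0307-0.0372i)
Y_3^1(R⁻¹ n̂) = +0.027666+0.294521i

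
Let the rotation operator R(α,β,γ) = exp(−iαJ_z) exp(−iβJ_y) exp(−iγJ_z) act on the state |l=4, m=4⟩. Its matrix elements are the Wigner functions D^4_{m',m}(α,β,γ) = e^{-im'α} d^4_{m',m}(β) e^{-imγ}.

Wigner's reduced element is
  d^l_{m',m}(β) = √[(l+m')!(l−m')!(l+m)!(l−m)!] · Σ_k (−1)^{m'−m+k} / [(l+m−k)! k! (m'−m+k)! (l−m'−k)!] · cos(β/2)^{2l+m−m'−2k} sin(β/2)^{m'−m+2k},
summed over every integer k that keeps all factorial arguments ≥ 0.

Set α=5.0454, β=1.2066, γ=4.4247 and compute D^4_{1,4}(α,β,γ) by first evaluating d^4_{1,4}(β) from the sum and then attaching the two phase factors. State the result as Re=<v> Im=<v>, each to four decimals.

Re=-0.3776 Im=0.3539

D^4_{1,4}(5.0454,1.2066,4.4247) = e^{-i·1·5.0454}·d^4_{1,4}(1.2066)·e^{-i·4·4.4247}. Compute d first:
With c≡cos(β/2)=0.823468 and s≡sin(β/2)=0.567363, N=[120·6·40320·1]^{1/2}=5387.986637
The bounds max(0,m−m')=3 and min(l+m,l−m')=3 give 1 term
  k=3: (−1)^0·5387.9866/(720)·0.8235^5·0.5674^3 = +0.517500
d^4_{1,4}(1.2066) = +0.517500
D = (+0.326890+0.945062i)·(+0.517500)·(+0.407797+0.913072i) = -0.377571+0.353902i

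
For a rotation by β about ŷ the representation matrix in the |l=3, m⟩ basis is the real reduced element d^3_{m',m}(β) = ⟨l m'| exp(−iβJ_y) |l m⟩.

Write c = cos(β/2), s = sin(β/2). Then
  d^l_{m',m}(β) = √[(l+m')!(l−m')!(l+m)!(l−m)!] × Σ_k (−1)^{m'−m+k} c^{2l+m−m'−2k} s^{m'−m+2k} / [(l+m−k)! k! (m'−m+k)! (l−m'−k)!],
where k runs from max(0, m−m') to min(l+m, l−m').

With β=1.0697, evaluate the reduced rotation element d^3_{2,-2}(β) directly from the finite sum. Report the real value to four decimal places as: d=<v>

d^3_{2,-2}(β=1.0697) via Wigner's sum:
With c≡cos(β/2)=0.860345 and s≡sin(β/2)=0.509712, N=[120·1·1·120]^{1/2}=120.000000
k∈{0,1} keeps every argument non-negative
  k=0: (−1)^4·120.0000/(24)·0.8603^2·0.5097^4 = +0.249813
  k=1: (−1)^5·120.0000/(120)·0.8603^0·0.5097^6 = -0.017537
d^3_{2,-2}(1.0697) = +0.249813 -0.017537 = +0.232276

d=0.2323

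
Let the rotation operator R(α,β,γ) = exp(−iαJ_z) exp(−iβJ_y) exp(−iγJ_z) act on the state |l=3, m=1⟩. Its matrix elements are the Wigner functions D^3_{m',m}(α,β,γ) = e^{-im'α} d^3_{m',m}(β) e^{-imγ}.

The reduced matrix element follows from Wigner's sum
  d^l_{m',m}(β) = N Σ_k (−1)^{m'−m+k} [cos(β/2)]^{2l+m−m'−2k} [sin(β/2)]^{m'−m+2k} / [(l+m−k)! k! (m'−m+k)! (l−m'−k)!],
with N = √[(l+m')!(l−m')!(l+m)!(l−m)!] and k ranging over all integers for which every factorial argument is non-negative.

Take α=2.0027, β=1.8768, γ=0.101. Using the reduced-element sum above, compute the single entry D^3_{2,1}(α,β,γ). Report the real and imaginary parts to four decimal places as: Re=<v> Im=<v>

Split into d^3_{2,1}(β=1.8768) × two z-phases.
With c≡cos(β/2)=0.591079 and s≡sin(β/2)=0.806613, N=[120·1·24·2]^{1/2}=75.894664
Admissible k: 0..1 (factorial args all ≥0)
  k=0: (−1)^1·75.8947/(24)·0.5911^5·0.8066^1 = -0.184032
  k=1: (−1)^2·75.8947/(12)·0.5911^3·0.8066^3 = +0.685431
d^3_{2,1}(1.8768) = -0.184032 +0.685431 = +0.501398
Phases: e^{-i·(2)·2.0027}=-0.649547+0.760321i, e^{-i·(1)·0.101}=+0.994904-0.100828i ⇒ D=-0.285584+0.412119i

Re=-0.2856 Im=0.4121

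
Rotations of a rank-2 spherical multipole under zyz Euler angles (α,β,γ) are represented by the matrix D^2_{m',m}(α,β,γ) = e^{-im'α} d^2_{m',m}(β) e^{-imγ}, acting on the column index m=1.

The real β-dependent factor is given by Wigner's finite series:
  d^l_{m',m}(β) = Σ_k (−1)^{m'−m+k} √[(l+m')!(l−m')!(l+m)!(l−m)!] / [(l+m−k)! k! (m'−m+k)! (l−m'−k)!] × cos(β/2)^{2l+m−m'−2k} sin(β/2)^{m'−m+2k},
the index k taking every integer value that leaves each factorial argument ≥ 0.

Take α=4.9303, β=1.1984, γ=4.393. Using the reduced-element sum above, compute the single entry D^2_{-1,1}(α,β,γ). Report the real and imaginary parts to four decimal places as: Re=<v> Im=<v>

Re=0.4721 Im=0.2813

D^2_{-1,1}(4.9303,1.1984,4.393) = e^{-i·-1·4.9303}·d^2_{-1,1}(1.1984)·e^{-i·1·4.393}. Compute d first:
c=cos(1.1984/2)=0.825787, s=sin(1.1984/2)=0.563982; N=√[1·6·6·1]=6.000000
k∈{2,3} keeps every argument non-negative
  k=2: (−1)^0·6.0000/(2)·0.8258^2·0.5640^2 = +0.650711
  k=3: (−1)^1·6.0000/(6)·0.8258^0·0.5640^4 = -0.101172
d^2_{-1,1}(1.1984) = +0.650711 -0.101172 = +0.549539
D = (+0.216191-0.976351i)·(+0.549539)·(-0.313987+0.949427i) = +0.472105+0.281264i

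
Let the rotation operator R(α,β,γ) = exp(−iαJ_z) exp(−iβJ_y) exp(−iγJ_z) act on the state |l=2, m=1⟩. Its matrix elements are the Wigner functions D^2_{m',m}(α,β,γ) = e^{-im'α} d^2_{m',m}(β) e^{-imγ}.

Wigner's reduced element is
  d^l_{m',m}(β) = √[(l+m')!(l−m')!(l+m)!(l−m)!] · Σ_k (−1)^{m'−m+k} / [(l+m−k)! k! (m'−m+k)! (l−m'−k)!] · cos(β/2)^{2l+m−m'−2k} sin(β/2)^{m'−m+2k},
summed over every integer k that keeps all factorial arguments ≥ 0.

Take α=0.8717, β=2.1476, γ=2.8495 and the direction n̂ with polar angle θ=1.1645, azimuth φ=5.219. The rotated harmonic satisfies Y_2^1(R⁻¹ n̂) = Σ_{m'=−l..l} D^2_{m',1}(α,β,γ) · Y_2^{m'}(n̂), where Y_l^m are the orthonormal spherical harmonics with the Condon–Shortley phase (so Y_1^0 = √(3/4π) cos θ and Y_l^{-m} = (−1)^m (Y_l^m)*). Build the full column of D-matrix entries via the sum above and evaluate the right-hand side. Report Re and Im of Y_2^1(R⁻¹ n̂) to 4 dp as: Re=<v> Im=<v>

Need the full column D^2_{m',1} for m'=−2..2 at α=0.8717, β=2.1476, γ=2.8495.
cos(β/2)=0.476787, sin(β/2)=0.879019
d^2_{-2,1}: single k=3 term ⇒ +0.647663;  D = +0.290251-0.578983i
d^2_{-1,1}: k∈[2..3] ⇒ +0.526947 -0.597025 = -0.070078;  D = +0.027741+0.064353i
d^2_{0,1}: k∈[1..2] ⇒ +0.233372 -0.793222 = -0.559850;  D = +0.536137+0.161213i
d^2_{1,1}: k∈[0..1] ⇒ +0.051677 -0.526947 = -0.475270;  D = +0.397648-0.260303i
d^2_{2,1}: single k=0 term ⇒ -0.190547;  D = +0.022714-0.189188i
Y_2^{m'}(θ=1.1645,φ=5.219) and Σ D·Y over m':
  (+0.2903-0.5790i)·(-0.1725+0.2766i)  (+0.0277+0.0644i)·(+0.1361+0.2452i)  (+0.5361+0.1612i)·(-0.1676+0.0000i)  (+0.3976-0.2603i)·(-0.1361+0.2452i)  (+0.0227-0.1892i)·(-0.1725-0.2766i)
Y_2^1(R⁻¹ n̂) = -0.038314+0.327958i

Re=-0.0383 Im=0.3280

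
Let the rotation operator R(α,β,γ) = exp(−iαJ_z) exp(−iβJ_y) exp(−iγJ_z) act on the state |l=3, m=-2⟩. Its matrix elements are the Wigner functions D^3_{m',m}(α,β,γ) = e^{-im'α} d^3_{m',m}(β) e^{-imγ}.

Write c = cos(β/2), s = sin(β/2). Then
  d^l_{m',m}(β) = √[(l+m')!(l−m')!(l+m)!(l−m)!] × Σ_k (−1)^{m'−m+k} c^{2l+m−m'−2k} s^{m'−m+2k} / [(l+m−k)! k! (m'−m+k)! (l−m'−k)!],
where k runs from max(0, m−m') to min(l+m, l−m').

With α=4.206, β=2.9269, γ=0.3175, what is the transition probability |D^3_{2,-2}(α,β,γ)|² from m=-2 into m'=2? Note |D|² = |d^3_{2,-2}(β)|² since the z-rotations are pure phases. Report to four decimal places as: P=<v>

First d^3_{2,-2}(β=2.9269), then the phase factors e^{-i(2)α} and e^{-i(-2)γ}:
With c≡cos(β/2)=0.107140 and s≡sin(β/2)=0.994244, N=[120·1·1·120]^{1/2}=120.000000
The bounds max(0,m−m')=0 and min(l+m,l−m')=1 give 2 terms
  k=0: (−1)^4·120.0000/(24)·0.1071^2·0.9942^4 = +0.056085
  k=1: (−1)^5·120.0000/(120)·0.1071^0·0.9942^6 = -0.965957
d^3_{2,-2}(2.9269) = +0.056085 -0.965957 = -0.909872
|D^3_{2,-2}|² = |d^3_{2,-2}(β)|² = (-0.909872)² = 0.827866 (the z-rotation phases have unit modulus)

P=0.8279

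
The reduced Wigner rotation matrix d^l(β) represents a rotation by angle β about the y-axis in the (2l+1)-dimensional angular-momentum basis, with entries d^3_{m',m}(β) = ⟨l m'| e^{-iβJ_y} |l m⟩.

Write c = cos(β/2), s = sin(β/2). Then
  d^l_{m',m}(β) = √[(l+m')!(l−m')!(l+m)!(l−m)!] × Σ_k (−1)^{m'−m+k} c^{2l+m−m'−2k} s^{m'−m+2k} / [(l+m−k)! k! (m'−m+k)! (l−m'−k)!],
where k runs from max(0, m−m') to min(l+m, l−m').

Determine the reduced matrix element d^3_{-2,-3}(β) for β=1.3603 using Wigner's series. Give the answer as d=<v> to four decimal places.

d^3_{-2,-3}(β=1.3603) via Wigner's sum:
With c≡cos(β/2)=0.777478 and s≡sin(β/2)=0.628910, N=[1·120·1·720]^{1/2}=293.938769
k: max(0,(-3)−(-2))=0 … min(3+(-3),3−(-2))=0
  k=0: (−1)^1·293.9388/(120)·0.7775^5·0.6289^1 = -0.437628
d^3_{-2,-3}(1.3603) = -0.437628

d=-0.4376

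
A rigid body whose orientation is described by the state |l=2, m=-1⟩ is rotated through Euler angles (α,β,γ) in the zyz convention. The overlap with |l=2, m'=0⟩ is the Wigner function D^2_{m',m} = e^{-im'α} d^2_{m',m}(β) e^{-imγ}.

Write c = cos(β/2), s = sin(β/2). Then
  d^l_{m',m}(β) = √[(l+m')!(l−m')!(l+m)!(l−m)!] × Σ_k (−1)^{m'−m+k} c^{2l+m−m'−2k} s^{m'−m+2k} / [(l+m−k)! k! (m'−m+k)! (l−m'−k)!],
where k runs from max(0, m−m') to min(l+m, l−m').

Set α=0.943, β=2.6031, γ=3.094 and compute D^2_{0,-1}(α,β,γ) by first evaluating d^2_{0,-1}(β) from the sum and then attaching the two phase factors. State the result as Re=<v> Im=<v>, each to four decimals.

D^2_{0,-1}(0.943,2.6031,3.094) = e^{-i·0·0.943}·d^2_{0,-1}(2.6031)·e^{-i·-1·3.094}. Compute d first:
With c≡cos(β/2)=0.266005 and s≡sin(β/2)=0.963972, N=[2·2·1·6]^{1/2}=4.898979
Admissible k: 0..1 (factorial args all ≥0)
  k=0: (−1)^1·4.8990/(2)·0.2660^3·0.9640^1 = -0.044444
  k=1: (−1)^2·4.8990/(2)·0.2660^1·0.9640^3 = +0.583658
d^2_{0,-1}(2.6031) = -0.044444 +0.583658 = +0.539214
Phases: e^{-i·(0)·0.943}=+1.000000+0.000000i, e^{-i·(-1)·3.094}=-0.998868+0.047575i ⇒ D=-0.538604+0.025653i

Re=-0.5386 Im=0.0257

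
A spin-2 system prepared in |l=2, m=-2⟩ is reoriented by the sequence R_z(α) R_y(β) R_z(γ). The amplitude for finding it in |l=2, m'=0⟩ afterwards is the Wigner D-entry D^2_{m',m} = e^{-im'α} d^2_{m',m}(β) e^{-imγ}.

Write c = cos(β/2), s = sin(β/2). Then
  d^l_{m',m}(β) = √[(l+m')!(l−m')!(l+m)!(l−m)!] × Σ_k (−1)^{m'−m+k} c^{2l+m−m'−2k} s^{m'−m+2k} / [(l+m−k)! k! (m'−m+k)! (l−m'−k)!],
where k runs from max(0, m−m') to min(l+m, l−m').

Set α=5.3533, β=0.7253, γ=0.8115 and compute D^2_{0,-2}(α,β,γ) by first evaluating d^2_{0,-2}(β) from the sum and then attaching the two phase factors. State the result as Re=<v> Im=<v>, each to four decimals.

First d^2_{0,-2}(β=0.7253), then the phase factors e^{-i(0)α} and e^{-i(-2)γ}:
With c≡cos(β/2)=0.934960 and s≡sin(β/2)=0.354753, N=[2·2·1·24]^{1/2}=9.797959
The bounds max(0,m−m')=0 and min(l+m,l−m')=0 give 1 term
  k=0: (−1)^2·9.7980/(4)·0.9350^2·0.3548^2 = +0.269472
d^2_{0,-2}(0.7253) = +0.269472
Attach z-rotation phases: D = e^{-i(0)(5.3533)}·(+0.269472)·e^{-i(-2)(0.8115)} = -0.014061+0.269105i

Re=-0.0141 Im=0.2691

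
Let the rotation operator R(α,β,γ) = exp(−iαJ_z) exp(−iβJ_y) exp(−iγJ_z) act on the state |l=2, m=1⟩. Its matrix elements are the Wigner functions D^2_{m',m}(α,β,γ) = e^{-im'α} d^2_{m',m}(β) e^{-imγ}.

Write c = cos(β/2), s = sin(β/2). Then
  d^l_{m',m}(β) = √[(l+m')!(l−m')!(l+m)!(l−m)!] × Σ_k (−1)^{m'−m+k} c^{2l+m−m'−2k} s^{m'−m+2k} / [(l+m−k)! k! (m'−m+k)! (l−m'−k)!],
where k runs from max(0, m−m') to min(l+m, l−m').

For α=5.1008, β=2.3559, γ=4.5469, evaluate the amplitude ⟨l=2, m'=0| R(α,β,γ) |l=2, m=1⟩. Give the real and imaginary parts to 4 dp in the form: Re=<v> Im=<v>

Split into d^2_{0,1}(β=2.3559) × two z-phases.
With c≡cos(β/2)=0.382819 and s≡sin(β/2)=0.923823, N=[2·2·6·1]^{1/2}=4.898979
k: max(0,(1)−(0))=1 … min(2+(1),2−(0))=2
  k=1: (−1)^0·4.8990/(2)·0.3828^3·0.9238^1 = +0.126954
  k=2: (−1)^1·4.8990/(2)·0.3828^1·0.9238^3 = -0.739326
d^2_{0,1}(2.3559) = +0.126954 -0.739326 = -0.612372
Attach z-rotation phases: D = e^{-i(0)(5.1008)}·(-0.612372)·e^{-i(1)(4.5469)} = +0.100879-0.604006i

Re=0.1009 Im=-0.6040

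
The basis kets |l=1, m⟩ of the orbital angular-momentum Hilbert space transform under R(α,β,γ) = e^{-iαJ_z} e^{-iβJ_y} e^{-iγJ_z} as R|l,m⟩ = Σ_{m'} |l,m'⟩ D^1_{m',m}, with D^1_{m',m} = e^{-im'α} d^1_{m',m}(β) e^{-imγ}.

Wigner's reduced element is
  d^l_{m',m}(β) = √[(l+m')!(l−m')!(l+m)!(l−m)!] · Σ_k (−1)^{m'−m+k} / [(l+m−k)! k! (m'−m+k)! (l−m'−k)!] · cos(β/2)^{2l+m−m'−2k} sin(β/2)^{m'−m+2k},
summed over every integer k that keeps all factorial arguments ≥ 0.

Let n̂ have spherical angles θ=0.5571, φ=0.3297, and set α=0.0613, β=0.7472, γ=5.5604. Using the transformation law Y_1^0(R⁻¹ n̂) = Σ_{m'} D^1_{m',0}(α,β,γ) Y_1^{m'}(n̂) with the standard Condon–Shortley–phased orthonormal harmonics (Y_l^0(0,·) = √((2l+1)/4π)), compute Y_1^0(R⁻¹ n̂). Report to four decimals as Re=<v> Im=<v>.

Need the full column D^1_{m',0} for m'=−1..1 at α=0.0613, β=0.7472, γ=5.5604.
cos(β/2)=0.931019, sin(β/2)=0.364969
d^1_{-1,0}: single k=1 term ⇒ +0.480541;  D = +0.479638+0.029439i
d^1_{0,0}: k∈[0..1] ⇒ +0.866797 -0.133203 = +0.733595;  D = +0.733595+0.000000i
d^1_{1,0}: single k=0 term ⇒ -0.480541;  D = -0.479638+0.029439i
Y_1^{m'}(θ=0.5571,φ=0.3297) and Σ D·Y over m':
  (+0.4796+0.0294i)·(+0.1728-0.0591i)  (+0.7336+0.0000i)·(+0.4147+0.0000i)  (-0.4796+0.0294i)·(-0.1728-0.0591i)
Y_1^0(R⁻¹ n̂) = +0.473515+0.000000i

Re=0.4735 Im=0.0000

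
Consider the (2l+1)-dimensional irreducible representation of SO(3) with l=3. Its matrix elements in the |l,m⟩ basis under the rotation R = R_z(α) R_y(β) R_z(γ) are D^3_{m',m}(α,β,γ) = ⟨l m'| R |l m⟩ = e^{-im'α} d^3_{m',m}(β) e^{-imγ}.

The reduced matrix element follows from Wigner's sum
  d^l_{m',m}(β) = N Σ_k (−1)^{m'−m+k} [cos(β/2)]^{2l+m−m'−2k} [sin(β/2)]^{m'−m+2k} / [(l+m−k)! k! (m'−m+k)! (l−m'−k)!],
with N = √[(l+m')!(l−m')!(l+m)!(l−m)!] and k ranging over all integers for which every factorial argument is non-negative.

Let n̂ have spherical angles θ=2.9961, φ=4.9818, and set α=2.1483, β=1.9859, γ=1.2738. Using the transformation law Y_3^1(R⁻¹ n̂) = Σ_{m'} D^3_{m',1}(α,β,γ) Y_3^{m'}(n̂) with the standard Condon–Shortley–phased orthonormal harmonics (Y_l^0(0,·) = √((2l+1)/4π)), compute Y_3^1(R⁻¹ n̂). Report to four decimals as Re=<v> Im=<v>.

Need the full column D^3_{m',1} for m'=−3..3 at α=2.1483, β=1.9859, γ=1.2738.
cos(β/2)=0.546221, sin(β/2)=0.837641
d^3_{-3,1}: single k=4 term ⇒ +0.568872;  D = +0.251892-0.510064i
d^3_{-2,1}: k∈[3..4] ⇒ +0.605772 -0.712292 = -0.106520;  D = +0.105769-0.012624i
d^3_{-1,1}: k∈[2..4] ⇒ +0.374750 -1.175056 +0.345420 = -0.454887;  D = -0.291756-0.349000i
d^3_{0,1}: k∈[1..3] ⇒ +0.141088 -0.995385 +0.780277 = -0.074020;  D = -0.021662+0.070780i
d^3_{1,1}: k∈[0..2] ⇒ +0.026559 -0.499666 +0.881292 = +0.408185;  D = -0.392231+0.113003i
d^3_{2,1}: k∈[0..1] ⇒ -0.128795 +0.605772 = +0.476977;  D = +0.360854+0.311916i
d^3_{3,1}: single k=0 term ⇒ +0.241900;  D = +0.032625-0.239690i
Y_3^{m'}(θ=2.9961,φ=4.9818) and Σ D·Y over m':
  (+0.2519-0.5101i)·(-0.0009-0.0009i)  (+0.1058-0.0126i)·(+0.0182-0.0109i)  (-0.2918-0.3490i)·(+0.0486+0.1759i)  (-0.0217+0.0708i)·(-0.6997+0.0000i)  (-0.3922+0.1130i)·(-0.0486+0.1759i)  (+0.3609+0.3119i)·(+0.0182+0.0109i)  (+0.0326-0.2397i)·(+0.0009-0.0009i)
Y_3^1(R⁻¹ n̂) = +0.065664-0.184043i

Re=0.0657 Im=-0.1840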